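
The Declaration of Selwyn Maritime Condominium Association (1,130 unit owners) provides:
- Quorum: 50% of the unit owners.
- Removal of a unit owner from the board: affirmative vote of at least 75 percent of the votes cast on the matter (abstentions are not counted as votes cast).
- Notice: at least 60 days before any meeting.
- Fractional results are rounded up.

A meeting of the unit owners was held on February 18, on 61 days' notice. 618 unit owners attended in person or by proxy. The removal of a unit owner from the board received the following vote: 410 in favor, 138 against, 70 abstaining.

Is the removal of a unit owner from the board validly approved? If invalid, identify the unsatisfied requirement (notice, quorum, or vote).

Invalid — vote requirement not satisfied.

Notice: 61 days given; 60 required. Satisfied.
Quorum: 50% of 1,130 = 565; 618 present. Satisfied.
Vote: requires three-fourths of the votes cast (618 − 70 abstaining = 548); 3/4 of 548 = 411, so 411 needed; 410 in favor. Not satisfied.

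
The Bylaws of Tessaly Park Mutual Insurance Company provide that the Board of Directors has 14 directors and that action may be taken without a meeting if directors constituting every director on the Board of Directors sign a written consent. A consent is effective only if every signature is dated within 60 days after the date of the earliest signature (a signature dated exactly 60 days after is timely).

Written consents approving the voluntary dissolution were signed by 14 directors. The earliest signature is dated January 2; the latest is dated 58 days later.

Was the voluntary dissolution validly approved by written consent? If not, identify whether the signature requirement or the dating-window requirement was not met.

Effective — both the signature and dating-window requirements are satisfied.

Signatures required: the unanimous vote of 14 — unanimous means all 14, so 14 needed; 14 signed. Sufficient.
Dating window: the latest signature is 58 days after the earliest; the limit is 60 days. Within the window.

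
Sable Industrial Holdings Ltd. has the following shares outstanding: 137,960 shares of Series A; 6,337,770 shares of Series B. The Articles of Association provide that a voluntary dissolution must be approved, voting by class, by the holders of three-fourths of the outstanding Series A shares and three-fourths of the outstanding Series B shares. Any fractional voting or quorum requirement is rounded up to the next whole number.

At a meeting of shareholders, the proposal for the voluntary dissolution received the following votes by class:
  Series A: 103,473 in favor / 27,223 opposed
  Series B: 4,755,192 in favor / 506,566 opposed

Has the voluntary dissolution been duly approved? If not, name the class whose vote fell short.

Approved — every class gave the required vote.

Series A: 3/4 of 137960 = 103470; 103,470 required, 103,473 in favor — approved.
Series B: 3/4 of 6337770 = 4753327.50, rounded up to 4753328; 4,753,328 required, 4,755,192 in favor — approved.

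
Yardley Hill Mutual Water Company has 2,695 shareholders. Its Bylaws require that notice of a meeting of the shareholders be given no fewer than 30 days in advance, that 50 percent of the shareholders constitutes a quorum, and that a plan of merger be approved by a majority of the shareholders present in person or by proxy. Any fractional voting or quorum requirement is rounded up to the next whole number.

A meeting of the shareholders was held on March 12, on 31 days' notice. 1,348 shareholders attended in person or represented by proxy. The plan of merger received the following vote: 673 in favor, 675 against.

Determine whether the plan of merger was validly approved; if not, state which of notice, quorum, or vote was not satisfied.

Invalid — vote requirement not satisfied.

Notice: 31 days given; 30 required. Satisfied.
Quorum: 50% of 2,695 = 1,347.50, rounded up to 1,348; 1,348 present. Satisfied.
Vote: requires a majority of those present (1,348); a majority of 1348 is 675, so 675 needed; 673 in favor. Not satisfied.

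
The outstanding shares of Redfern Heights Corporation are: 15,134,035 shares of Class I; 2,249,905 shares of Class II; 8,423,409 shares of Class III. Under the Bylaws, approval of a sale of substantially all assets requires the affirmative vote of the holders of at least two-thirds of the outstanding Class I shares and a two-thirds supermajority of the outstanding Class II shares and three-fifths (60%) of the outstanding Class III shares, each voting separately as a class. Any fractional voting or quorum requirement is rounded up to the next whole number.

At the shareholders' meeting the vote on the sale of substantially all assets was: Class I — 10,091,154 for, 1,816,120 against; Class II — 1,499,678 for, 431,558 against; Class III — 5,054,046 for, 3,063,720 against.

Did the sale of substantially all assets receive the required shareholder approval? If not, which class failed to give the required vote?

Not approved — the Class II shares did not give the required vote.

Class I: 2/3 of 15134035 = 10089356.67, rounded up to 10089357; 10,089,357 required, 10,091,154 in favor — approved.
Class II: 2/3 of 2249905 = 1499936.67, rounded up to 1499937; 1,499,937 required, 1,499,678 in favor — not approved.
Class III: 3/5 of 8423409 = 5054045.40, rounded up to 5054046; 5,054,046 required, 5,054,046 in favor — approved.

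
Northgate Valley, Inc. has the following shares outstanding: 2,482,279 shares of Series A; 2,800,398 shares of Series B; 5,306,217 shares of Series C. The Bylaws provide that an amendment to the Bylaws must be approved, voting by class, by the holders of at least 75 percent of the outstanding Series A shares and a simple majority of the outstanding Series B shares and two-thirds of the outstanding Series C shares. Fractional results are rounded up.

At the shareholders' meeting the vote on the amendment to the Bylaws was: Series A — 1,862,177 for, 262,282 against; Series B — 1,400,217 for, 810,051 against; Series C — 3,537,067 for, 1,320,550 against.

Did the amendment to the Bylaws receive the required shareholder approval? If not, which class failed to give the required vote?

Series A: 3/4 of 2482279 = 1861709.25, rounded up to 1861710; 1,861,710 required, 1,862,177 in favor — approved.
Series B: a majority of 2800398 is 1400200; 1,400,200 required, 1,400,217 in favor — approved.
Series C: 2/3 of 5306217 = 3537478; 3,537,478 required, 3,537,067 in favor — not approved.

Not approved — the Series C shares did not give the required vote.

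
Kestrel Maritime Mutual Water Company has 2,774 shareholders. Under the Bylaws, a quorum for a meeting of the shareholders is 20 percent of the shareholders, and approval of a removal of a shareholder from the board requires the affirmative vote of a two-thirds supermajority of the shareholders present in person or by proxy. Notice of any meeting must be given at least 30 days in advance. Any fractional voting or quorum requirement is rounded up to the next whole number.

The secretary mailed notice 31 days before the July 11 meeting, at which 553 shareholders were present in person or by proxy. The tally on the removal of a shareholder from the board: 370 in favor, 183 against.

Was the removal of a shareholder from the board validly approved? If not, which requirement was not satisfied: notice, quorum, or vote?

Invalid — quorum requirement not satisfied.

Notice: 31 days given; 30 required. Satisfied.
Quorum: 20% of 2,774 = 554.80, rounded up to 555; 553 present. Not satisfied.
Vote: requires two-thirds of those present (553); 2/3 of 553 = 368.67, rounded up to 369, so 369 needed; 370 in favor. Satisfied.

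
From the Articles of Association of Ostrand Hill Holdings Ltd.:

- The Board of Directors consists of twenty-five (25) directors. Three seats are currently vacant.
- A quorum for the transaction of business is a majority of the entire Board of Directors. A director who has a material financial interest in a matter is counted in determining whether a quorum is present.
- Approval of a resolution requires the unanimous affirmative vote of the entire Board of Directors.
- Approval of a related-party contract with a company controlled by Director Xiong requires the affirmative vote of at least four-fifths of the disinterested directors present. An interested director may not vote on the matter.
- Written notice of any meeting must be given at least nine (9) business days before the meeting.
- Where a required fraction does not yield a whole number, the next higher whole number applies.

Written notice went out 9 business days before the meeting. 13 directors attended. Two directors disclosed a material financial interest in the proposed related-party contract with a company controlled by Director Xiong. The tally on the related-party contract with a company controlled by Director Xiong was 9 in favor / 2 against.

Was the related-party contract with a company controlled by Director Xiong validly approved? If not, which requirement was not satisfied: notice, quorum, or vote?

Notice: 9 business days given; 9 required (9 ≥ 9). Satisfied.
Quorum: 13 present (interested directors count toward quorum); quorum is 13. Satisfied.
Vote: the related-party contract with a company controlled by Director Xiong requires four-fifths of the disinterested directors present (13 − 2 = 11). 4/5 of 11 = 8.80, rounded up to 9, so 9 affirmative votes are needed; 9 voted in favor. Satisfied.

Valid — all requirements satisfied.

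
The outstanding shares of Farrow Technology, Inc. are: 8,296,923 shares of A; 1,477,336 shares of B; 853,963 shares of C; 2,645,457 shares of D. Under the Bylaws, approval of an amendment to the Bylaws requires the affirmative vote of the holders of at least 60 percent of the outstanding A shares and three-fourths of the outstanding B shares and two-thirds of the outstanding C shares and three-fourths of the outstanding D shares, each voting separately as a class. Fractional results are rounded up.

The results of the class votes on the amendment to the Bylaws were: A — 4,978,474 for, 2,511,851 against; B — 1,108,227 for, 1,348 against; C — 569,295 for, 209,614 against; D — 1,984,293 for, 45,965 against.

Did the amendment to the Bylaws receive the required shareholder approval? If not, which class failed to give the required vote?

Not approved — the C shares did not give the required vote.

A: 3/5 of 8296923 = 4978153.80, rounded up to 4978154; 4,978,154 required, 4,978,474 in favor — approved.
B: 3/4 of 1477336 = 1108002; 1,108,002 required, 1,108,227 in favor — approved.
C: 2/3 of 853963 = 569308.67, rounded up to 569309; 569,309 required, 569,295 in favor — not approved.
D: 3/4 of 2645457 = 1984092.75, rounded up to 1984093; 1,984,093 required, 1,984,293 in favor — approved.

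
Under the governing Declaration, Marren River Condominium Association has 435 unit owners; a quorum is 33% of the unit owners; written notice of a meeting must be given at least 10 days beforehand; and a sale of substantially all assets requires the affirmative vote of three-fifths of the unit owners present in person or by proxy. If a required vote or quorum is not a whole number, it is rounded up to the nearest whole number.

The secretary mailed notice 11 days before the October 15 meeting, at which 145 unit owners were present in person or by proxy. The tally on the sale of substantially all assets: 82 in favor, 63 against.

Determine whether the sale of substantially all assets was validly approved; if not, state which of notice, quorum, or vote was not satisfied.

Notice: 11 days given; 10 required. Satisfied.
Quorum: 33% of 435 = 143.55, rounded up to 144; 145 present. Satisfied.
Vote: requires three-fifths of those present (145); 3/5 of 145 = 87, so 87 needed; 82 in favor. Not satisfied.

Invalid — vote requirement not satisfied.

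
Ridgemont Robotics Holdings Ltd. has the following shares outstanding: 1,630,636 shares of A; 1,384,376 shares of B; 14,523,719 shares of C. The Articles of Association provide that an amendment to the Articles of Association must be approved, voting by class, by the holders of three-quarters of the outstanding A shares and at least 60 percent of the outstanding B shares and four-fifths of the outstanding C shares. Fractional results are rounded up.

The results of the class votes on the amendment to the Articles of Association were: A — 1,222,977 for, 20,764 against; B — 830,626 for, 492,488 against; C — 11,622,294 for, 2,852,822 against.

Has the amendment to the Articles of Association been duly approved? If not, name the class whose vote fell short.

Approved — every class gave the required vote.

A: 3/4 of 1630636 = 1222977; 1,222,977 required, 1,222,977 in favor — approved.
B: 3/5 of 1384376 = 830625.60, rounded up to 830626; 830,626 required, 830,626 in favor — approved.
C: 4/5 of 14523719 = 11618975.20, rounded up to 11618976; 11,618,976 required, 11,622,294 in favor — approved.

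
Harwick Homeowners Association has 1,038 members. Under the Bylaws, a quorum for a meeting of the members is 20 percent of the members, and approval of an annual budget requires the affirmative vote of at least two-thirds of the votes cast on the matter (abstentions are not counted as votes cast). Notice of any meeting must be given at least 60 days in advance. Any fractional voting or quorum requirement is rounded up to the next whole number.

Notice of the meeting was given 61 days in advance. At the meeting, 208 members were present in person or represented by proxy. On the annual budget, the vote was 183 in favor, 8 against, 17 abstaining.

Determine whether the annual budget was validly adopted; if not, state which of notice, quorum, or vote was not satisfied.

Valid — all requirements satisfied.

Notice: 61 days given; 60 required. Satisfied.
Quorum: 20% of 1,038 = 207.60, rounded up to 208; 208 present. Satisfied.
Vote: requires two-thirds of the votes cast (208 − 17 abstaining = 191); 2/3 of 191 = 127.33, rounded up to 128, so 128 needed; 183 in favor. Satisfied.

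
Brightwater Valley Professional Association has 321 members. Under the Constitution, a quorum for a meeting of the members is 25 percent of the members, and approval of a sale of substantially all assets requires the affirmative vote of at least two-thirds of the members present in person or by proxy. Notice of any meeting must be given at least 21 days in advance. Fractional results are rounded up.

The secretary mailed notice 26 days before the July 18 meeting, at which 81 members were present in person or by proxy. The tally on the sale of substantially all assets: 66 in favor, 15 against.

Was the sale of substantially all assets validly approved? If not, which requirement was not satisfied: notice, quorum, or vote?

Notice: 26 days given; 21 required. Satisfied.
Quorum: 25% of 321 = 80.25, rounded up to 81; 81 present. Satisfied.
Vote: requires two-thirds of those present (81); 2/3 of 81 = 54, so 54 needed; 66 in favor. Satisfied.

Valid — all requirements satisfied.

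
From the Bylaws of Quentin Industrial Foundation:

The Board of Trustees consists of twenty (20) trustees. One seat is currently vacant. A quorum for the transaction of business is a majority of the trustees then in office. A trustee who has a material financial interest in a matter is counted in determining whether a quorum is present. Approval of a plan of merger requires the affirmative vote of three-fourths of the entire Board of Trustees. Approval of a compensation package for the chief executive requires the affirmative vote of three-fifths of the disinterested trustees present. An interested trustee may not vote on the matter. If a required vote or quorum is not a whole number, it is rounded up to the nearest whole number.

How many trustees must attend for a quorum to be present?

10

A majority of 19 is 10.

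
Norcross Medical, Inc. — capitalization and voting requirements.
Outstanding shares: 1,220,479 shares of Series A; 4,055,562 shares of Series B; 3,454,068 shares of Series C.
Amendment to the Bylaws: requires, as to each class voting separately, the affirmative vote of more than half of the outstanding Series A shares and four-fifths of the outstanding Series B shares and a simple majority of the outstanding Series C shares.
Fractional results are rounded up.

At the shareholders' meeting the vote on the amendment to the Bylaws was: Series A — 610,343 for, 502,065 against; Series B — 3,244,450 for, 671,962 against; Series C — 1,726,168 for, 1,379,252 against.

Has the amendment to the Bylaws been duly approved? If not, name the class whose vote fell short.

Series A: a majority of 1220479 is 610240; 610,240 required, 610,343 in favor — approved.
Series B: 4/5 of 4055562 = 3244449.60, rounded up to 3244450; 3,244,450 required, 3,244,450 in favor — approved.
Series C: a majority of 3454068 is 1727035; 1,727,035 required, 1,726,168 in favor — not approved.

Not approved — the Series C shares did not give the required vote.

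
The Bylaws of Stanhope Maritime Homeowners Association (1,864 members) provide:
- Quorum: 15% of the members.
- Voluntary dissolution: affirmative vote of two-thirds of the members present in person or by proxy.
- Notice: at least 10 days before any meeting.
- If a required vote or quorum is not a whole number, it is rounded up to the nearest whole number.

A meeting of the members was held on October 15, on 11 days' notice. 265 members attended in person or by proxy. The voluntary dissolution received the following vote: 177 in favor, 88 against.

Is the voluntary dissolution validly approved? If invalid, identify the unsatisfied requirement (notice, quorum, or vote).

Notice: 11 days given; 10 required. Satisfied.
Quorum: 15% of 1,864 = 279.60, rounded up to 280; 265 present. Not satisfied.
Vote: requires two-thirds of those present (265); 2/3 of 265 = 176.67, rounded up to 177, so 177 needed; 177 in favor. Satisfied.

Invalid — quorum requirement not satisfied.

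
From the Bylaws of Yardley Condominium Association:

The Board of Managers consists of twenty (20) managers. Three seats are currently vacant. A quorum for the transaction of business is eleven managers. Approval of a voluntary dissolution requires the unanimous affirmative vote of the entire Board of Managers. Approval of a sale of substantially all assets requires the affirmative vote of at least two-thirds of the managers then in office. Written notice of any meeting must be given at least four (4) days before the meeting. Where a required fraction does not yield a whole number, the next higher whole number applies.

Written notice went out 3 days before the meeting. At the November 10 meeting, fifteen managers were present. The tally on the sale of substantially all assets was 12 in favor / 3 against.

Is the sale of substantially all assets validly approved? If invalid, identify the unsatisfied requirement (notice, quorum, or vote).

Notice: 3 days given; 4 required (3 < 4). Not satisfied.
Quorum: 15 present; quorum is 11. Satisfied.
Vote: the sale of substantially all assets requires two-thirds of the managers then in office (17). 2/3 of 17 = 11.33, rounded up to 12, so 12 affirmative votes are needed; 12 voted in favor. Satisfied.

Invalid — notice requirement not satisfied.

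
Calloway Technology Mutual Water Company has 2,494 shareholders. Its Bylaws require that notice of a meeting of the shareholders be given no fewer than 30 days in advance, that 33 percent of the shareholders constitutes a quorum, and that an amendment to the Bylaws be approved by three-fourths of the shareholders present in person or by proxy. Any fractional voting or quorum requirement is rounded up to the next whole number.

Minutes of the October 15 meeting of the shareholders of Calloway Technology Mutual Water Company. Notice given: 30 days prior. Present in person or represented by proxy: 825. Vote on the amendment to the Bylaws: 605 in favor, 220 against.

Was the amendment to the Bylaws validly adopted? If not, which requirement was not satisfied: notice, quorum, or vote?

Notice: 30 days given; 30 required. Satisfied.
Quorum: 33% of 2,494 = 823.02, rounded up to 824; 825 present. Satisfied.
Vote: requires three-fourths of those present (825); 3/4 of 825 = 618.75, rounded up to 619, so 619 needed; 605 in favor. Not satisfied.

Invalid — vote requirement not satisfied.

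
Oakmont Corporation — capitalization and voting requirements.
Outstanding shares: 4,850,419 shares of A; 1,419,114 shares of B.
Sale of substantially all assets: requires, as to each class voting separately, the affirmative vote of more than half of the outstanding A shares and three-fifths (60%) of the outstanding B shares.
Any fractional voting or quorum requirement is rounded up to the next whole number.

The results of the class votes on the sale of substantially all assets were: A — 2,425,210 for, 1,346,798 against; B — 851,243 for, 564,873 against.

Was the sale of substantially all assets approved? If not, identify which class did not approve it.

A: a majority of 4850419 is 2425210; 2,425,210 required, 2,425,210 in favor — approved.
B: 3/5 of 1419114 = 851468.40, rounded up to 851469; 851,469 required, 851,243 in favor — not approved.

Not approved — the B shares did not give the required vote.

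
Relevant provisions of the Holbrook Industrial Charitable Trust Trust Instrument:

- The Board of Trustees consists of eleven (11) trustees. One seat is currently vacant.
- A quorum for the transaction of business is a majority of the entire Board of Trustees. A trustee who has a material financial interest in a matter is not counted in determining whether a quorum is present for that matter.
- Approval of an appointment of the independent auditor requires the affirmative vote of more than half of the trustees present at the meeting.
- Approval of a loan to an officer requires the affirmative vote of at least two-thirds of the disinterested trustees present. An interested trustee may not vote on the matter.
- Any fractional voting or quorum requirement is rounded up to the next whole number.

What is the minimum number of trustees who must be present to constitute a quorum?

6

A majority of 11 is 6.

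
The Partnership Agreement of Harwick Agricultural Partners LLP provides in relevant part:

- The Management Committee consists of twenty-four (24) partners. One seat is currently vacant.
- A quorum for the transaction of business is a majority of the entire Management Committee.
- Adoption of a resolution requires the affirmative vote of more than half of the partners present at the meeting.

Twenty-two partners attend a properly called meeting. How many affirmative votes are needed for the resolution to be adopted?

The resolution requires a majority of the partners present (22).
A majority of 22 is 12.

12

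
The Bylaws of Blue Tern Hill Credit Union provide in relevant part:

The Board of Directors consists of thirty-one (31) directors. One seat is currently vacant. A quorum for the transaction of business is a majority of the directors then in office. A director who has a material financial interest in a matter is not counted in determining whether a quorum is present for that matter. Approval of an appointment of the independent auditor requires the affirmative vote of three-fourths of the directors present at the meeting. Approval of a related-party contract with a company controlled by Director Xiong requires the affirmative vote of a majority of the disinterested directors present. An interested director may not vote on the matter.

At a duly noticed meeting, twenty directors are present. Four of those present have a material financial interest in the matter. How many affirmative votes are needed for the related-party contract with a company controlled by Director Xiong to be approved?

9

The related-party contract with a company controlled by Director Xiong requires a majority of the disinterested directors present (20 − 4 = 16).
A majority of 16 is 9.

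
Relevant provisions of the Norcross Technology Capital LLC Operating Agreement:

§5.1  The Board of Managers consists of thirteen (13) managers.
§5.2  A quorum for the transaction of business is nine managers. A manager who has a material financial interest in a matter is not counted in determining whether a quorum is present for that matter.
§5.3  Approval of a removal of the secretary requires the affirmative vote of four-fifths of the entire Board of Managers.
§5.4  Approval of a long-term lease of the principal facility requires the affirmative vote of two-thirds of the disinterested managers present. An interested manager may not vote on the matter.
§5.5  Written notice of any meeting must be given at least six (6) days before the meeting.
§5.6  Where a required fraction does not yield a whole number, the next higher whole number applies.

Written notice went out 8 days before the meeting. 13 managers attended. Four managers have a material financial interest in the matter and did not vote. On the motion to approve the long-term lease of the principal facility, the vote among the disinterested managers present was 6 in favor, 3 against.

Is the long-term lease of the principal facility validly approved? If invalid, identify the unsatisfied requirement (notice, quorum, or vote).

Notice: 8 days given; 6 required (8 ≥ 6). Satisfied.
Quorum: 13 present, but the 4 interested managers do not count, leaving 9. Quorum is 9. Satisfied.
Vote: the long-term lease of the principal facility requires two-thirds of the disinterested managers present (13 − 4 = 9). 2/3 of 9 = 6, so 6 affirmative votes are needed; 6 voted in favor. Satisfied.

Valid — all requirements satisfied.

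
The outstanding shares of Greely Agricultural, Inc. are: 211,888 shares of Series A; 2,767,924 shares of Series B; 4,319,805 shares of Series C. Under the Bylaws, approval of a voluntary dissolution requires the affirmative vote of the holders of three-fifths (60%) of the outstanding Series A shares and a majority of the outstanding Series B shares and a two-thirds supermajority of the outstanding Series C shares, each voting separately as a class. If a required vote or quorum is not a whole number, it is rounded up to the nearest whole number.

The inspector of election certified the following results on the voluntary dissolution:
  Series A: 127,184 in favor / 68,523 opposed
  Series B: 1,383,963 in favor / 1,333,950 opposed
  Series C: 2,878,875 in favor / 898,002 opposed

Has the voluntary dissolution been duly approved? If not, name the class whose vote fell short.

Series A: 3/5 of 211888 = 127132.80, rounded up to 127133; 127,133 required, 127,184 in favor — approved.
Series B: a majority of 2767924 is 1383963; 1,383,963 required, 1,383,963 in favor — approved.
Series C: 2/3 of 4319805 = 2879870; 2,879,870 required, 2,878,875 in favor — not approved.

Not approved — the Series C shares did not give the required vote.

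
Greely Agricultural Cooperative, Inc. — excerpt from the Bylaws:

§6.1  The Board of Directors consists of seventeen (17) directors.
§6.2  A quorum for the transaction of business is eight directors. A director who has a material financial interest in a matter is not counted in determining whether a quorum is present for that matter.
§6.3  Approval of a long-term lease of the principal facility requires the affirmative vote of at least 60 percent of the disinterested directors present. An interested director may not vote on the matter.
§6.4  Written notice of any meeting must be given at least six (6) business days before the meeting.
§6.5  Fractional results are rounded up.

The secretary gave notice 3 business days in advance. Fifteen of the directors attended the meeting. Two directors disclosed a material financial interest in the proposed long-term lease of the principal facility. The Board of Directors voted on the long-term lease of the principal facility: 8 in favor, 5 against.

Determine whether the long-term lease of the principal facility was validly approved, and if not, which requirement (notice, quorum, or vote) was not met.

Invalid — notice requirement not satisfied.

Notice: 3 business days given; 6 required (3 < 6). Not satisfied.
Quorum: 15 present, but the 2 interested directors do not count, leaving 13. Quorum is 8. Satisfied.
Vote: the long-term lease of the principal facility requires three-fifths of the disinterested directors present (15 − 2 = 13). 3/5 of 13 = 7.80, rounded up to 8, so 8 affirmative votes are needed; 8 voted in favor. Satisfied.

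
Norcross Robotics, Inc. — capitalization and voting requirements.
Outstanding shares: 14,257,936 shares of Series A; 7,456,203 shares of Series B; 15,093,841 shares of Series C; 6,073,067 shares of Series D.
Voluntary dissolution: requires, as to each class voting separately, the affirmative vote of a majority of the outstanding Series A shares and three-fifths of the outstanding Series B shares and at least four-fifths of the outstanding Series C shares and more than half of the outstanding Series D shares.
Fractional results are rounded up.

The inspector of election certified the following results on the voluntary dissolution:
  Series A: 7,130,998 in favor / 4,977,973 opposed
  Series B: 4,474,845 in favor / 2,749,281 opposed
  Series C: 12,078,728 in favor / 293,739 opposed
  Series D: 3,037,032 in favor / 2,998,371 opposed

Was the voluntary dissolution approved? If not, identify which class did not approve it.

Series A: a majority of 14257936 is 7128969; 7,128,969 required, 7,130,998 in favor — approved.
Series B: 3/5 of 7456203 = 4473721.80, rounded up to 4473722; 4,473,722 required, 4,474,845 in favor — approved.
Series C: 4/5 of 15093841 = 12075072.80, rounded up to 12075073; 12,075,073 required, 12,078,728 in favor — approved.
Series D: a majority of 6073067 is 3036534; 3,036,534 required, 3,037,032 in favor — approved.

Approved — every class gave the required vote.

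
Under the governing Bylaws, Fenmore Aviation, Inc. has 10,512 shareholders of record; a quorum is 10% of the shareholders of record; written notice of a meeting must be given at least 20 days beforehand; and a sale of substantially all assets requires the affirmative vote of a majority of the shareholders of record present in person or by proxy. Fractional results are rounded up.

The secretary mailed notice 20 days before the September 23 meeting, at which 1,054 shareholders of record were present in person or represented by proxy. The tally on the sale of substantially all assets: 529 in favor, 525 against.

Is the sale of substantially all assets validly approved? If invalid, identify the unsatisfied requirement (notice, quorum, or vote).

Valid — all requirements satisfied.

Notice: 20 days given; 20 required. Satisfied.
Quorum: 10% of 10,512 = 1,051.20, rounded up to 1,052; 1,054 present. Satisfied.
Vote: requires a majority of those present (1,054); a majority of 1054 is 528, so 528 needed; 529 in favor. Satisfied.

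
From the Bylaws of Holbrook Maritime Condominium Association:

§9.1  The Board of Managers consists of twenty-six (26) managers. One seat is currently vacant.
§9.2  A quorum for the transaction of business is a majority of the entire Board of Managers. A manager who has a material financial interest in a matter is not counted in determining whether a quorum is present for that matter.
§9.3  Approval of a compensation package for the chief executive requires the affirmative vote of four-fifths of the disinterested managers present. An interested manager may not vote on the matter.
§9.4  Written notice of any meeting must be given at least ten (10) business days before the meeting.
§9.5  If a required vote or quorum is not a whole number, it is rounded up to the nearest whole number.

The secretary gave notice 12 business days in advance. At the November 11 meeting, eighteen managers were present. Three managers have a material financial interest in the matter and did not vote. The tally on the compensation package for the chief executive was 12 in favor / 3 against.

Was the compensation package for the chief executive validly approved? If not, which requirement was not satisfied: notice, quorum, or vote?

Notice: 12 business days given; 10 required (12 ≥ 10). Satisfied.
Quorum: 18 present, but the 3 interested managers do not count, leaving 15. Quorum is 14. Satisfied.
Vote: the compensation package for the chief executive requires four-fifths of the disinterested managers present (18 − 3 = 15). 4/5 of 15 = 12, so 12 affirmative votes are needed; 12 voted in favor. Satisfied.

Valid — all requirements satisfied.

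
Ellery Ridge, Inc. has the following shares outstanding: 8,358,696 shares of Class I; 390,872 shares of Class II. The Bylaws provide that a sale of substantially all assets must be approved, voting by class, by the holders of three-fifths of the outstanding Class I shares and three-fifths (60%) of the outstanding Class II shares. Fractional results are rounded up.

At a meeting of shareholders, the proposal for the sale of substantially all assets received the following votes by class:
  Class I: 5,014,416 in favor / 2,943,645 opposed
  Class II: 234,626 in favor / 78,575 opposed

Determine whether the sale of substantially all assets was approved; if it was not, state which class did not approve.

Not approved — the Class I shares did not give the required vote.

Class I: 3/5 of 8358696 = 5015217.60, rounded up to 5015218; 5,015,218 required, 5,014,416 in favor — not approved.
Class II: 3/5 of 390872 = 234523.20, rounded up to 234524; 234,524 required, 234,626 in favor — approved.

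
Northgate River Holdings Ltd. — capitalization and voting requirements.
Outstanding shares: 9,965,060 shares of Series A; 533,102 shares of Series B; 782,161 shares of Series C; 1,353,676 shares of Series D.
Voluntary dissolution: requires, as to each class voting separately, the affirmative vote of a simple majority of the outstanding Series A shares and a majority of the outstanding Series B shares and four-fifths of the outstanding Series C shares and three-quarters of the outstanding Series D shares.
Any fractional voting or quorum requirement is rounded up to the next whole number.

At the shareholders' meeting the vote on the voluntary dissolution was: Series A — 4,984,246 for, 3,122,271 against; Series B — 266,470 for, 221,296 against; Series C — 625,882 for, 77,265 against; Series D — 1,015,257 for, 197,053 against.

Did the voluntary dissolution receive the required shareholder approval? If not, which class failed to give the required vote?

Not approved — the Series B shares did not give the required vote.

Series A: a majority of 9965060 is 4982531; 4,982,531 required, 4,984,246 in favor — approved.
Series B: a majority of 533102 is 266552; 266,552 required, 266,470 in favor — not approved.
Series C: 4/5 of 782161 = 625728.80, rounded up to 625729; 625,729 required, 625,882 in favor — approved.
Series D: 3/4 of 1353676 = 1015257; 1,015,257 required, 1,015,257 in favor — approved.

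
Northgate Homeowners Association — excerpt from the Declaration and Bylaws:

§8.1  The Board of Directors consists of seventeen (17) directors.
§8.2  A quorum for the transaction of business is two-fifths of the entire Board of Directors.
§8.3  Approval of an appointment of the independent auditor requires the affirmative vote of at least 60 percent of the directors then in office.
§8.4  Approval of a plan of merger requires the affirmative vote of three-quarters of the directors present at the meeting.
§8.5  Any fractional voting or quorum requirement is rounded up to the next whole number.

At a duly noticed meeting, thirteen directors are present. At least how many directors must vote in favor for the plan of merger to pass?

10

The plan of merger requires three-fourths of the directors present (13).
3/4 of 13 = 9.75, rounded up to 10.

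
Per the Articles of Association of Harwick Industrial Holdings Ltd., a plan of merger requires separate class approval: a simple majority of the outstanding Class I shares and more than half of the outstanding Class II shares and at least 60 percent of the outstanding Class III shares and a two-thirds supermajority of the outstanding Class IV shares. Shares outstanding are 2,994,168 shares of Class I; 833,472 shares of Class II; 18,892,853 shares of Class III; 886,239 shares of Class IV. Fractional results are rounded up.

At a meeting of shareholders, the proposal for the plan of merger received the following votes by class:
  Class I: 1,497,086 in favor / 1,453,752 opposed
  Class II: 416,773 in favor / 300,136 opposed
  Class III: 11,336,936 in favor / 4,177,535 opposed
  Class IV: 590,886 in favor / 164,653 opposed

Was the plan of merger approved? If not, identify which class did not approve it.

Class I: a majority of 2994168 is 1497085; 1,497,085 required, 1,497,086 in favor — approved.
Class II: a majority of 833472 is 416737; 416,737 required, 416,773 in favor — approved.
Class III: 3/5 of 18892853 = 11335711.80, rounded up to 11335712; 11,335,712 required, 11,336,936 in favor — approved.
Class IV: 2/3 of 886239 = 590826; 590,826 required, 590,886 in favor — approved.

Approved — every class gave the required vote.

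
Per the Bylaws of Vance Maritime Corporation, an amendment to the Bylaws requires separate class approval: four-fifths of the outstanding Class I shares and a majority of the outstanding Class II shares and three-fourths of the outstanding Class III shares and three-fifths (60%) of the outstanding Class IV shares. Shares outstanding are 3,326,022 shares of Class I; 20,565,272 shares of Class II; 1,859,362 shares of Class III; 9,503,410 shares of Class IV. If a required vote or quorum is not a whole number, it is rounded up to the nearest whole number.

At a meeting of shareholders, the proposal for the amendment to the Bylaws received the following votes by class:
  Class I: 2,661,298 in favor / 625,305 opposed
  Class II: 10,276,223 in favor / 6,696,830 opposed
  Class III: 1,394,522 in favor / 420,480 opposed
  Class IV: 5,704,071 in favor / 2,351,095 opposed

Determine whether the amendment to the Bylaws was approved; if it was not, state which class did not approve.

Not approved — the Class II shares did not give the required vote.

Class I: 4/5 of 3326022 = 2660817.60, rounded up to 2660818; 2,660,818 required, 2,661,298 in favor — approved.
Class II: a majority of 20565272 is 10282637; 10,282,637 required, 10,276,223 in favor — not approved.
Class III: 3/4 of 1859362 = 1394521.50, rounded up to 1394522; 1,394,522 required, 1,394,522 in favor — approved.
Class IV: 3/5 of 9503410 = 5702046; 5,702,046 required, 5,704,071 in favor — approved.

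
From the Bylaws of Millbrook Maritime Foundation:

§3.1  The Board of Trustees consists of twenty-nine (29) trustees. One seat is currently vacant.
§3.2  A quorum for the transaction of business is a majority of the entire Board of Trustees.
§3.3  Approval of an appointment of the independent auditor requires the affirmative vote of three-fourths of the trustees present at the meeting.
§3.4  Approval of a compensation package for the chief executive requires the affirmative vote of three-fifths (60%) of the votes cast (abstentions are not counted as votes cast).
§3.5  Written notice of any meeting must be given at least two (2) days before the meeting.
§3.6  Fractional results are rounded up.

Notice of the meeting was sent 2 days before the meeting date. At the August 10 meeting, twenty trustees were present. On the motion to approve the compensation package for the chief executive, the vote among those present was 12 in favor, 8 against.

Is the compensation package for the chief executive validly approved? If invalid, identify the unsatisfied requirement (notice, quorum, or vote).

Valid — all requirements satisfied.

Notice: 2 days given; 2 required (2 ≥ 2). Satisfied.
Quorum: 20 present; quorum is 15. Satisfied.
Vote: the compensation package for the chief executive requires three-fifths of the votes cast (20). 3/5 of 20 = 12, so 12 affirmative votes are needed; 12 voted in favor. Satisfied.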